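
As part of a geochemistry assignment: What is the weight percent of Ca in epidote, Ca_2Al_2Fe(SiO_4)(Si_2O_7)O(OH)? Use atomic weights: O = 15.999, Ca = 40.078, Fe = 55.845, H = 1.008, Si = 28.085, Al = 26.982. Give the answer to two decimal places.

M(Ca_2Al_2Fe(SiO_4)(Si_2O_7)O(OH)) = 483.215 g/mol.
Ca contributes 2 × 40.078 = 80.156 g per mole.
80.156/483.215 = 0.1659 → 16.59%.

16.59 mass %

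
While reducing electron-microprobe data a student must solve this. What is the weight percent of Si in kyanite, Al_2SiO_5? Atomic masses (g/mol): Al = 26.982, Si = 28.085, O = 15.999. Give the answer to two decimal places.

M(Al_2SiO_5) = 162.044 g/mol.
Si contributes 1 × 28.085 = 28.085 g per mole.
28.085/162.044 = 0.1733 → 17.33%.

17.33 wt%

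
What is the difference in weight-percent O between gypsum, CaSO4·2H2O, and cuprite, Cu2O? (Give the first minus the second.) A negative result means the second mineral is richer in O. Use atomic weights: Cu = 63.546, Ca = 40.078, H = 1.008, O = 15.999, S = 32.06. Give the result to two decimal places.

O in CaSO4·2H2O: molar mass 172.164 g/mol; 6×15.999 = 95.994 g → 55.76 wt%.
O in Cu2O: molar mass 143.091 g/mol; 1×15.999 = 15.999 g → 11.18 wt%.
Difference = 55.76 − 11.18 = 44.58 percentage points.

44.58 percentage points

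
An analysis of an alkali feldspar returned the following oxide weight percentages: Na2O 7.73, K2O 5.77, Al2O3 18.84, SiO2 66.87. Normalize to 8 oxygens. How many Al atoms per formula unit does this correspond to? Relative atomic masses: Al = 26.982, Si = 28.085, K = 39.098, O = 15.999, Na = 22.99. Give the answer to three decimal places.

7.73 wt% Na2O ÷ 61.979 g/mol = 0.12472 mol, giving 0.24944 Na and 0.12472 O.
5.77 wt% K2O ÷ 94.195 g/mol = 0.06126 mol, giving 0.12252 K and 0.06126 O.
18.84 wt% Al2O3 ÷ 101.961 g/mol = 0.18478 mol, giving 0.36956 Al and 0.55434 O.
66.87 wt% SiO2 ÷ 60.083 g/mol = 1.11296 mol, giving 1.11296 Si and 2.22592 O.
Oxygen sums to 2.96624; scaling by 8/2.96624 = 2.69702 puts the formula on 8 O.
Al: 0.36956 × 2.69702 = 0.997 atoms per formula unit.

0.997 Al apfu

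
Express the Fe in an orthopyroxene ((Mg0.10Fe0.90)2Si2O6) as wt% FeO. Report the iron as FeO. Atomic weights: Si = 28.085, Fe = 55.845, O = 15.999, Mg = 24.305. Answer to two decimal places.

50.21 wt%

M((Mg0.10Fe0.90)2Si2O6) = 257.546 g/mol; M(FeO) = 71.844 g/mol.
Moles FeO per formula unit = 1.80 Fe ÷ 1 = 1.8000.
FeO fraction = (1.8000 × 71.844) / 257.546 = 129.319/257.546 = 0.5021.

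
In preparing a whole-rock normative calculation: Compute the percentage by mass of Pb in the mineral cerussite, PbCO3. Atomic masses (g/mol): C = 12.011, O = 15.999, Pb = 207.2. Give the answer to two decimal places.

77.54 weight percent

Formula mass = 1×207.2 + 1×12.011 + 3×15.999 = 267.208 g/mol, of which 207.200 g is Pb.
So Pb makes up 207.200/267.208 = 0.7754 of the mass, i.e. 77.54%.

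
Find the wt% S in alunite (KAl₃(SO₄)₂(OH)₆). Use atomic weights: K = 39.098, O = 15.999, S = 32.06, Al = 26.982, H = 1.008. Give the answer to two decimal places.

M(KAl₃(SO₄)₂(OH)₆) = 414.198 g/mol.
S contributes 2 × 32.06 = 64.120 g per mole.
64.120/414.198 = 0.1548 → 15.48%.

15.48 wt%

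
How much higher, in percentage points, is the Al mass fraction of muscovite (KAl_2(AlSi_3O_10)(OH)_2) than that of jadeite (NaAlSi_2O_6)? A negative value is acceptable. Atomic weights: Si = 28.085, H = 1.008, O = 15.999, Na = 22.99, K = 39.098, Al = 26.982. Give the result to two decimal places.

6.97 percentage points

First mineral: 80.946 g Al in 398.303 g formula = 20.32 wt% Al.
Second mineral: 26.982 g Al in 202.136 g formula = 13.35 wt% Al.
20.32% − 13.35% gives a difference of 6.97 percentage points.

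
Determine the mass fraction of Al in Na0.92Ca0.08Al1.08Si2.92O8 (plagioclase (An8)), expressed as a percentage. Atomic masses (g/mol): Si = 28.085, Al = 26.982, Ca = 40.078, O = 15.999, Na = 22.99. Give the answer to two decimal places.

Formula mass = 0.92·22.99 + 0.08·40.078 + 1.08·26.982 + 2.92·28.085 + 8·15.999 = 263.498 g/mol, of which 29.141 g is Al.
So Al makes up 29.141/263.498 = 0.1106 of the mass, i.e. 11.06%.

11.06 mass %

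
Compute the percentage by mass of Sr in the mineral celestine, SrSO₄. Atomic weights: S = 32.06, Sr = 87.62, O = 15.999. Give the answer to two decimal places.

Formula mass = 1*87.62 + 1*32.06 + 4*15.999 = 183.676 g/mol, of which 87.620 g is Sr.
So Sr makes up 87.620/183.676 = 0.4770 of the mass, i.e. 47.70%.

47.70 mass %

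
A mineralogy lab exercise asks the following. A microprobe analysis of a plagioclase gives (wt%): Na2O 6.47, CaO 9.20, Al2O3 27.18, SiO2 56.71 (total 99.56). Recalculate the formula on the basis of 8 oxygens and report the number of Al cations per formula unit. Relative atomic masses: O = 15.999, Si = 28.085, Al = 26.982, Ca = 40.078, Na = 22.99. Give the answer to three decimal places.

1.443 Al apfu

Na2O: 6.47/61.979 = 0.10439 mol → 0.20878 mol Na, 0.10439 mol O.
CaO: 9.20/56.077 = 0.16406 mol → 0.16406 mol Ca, 0.16406 mol O.
Al2O3: 27.18/101.961 = 0.26657 mol → 0.53314 mol Al, 0.79971 mol O.
SiO2: 56.71/60.083 = 0.94386 mol → 0.94386 mol Si, 1.88772 mol O.
Total oxygen = 2.95588 mol. Normalization factor = 8/2.95588 = 2.70647.
Al per 8 O = 0.53314 × 2.70647 = 1.443.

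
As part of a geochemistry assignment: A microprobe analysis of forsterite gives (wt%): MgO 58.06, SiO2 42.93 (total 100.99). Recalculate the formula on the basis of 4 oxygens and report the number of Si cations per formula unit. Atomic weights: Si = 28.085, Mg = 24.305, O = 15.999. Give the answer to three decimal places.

MgO (M=40.304): mol = 1.44055; Mg = 1.44055, O = 1.44055.
SiO2 (M=60.083): mol = 0.71451; Si = 0.71451, O = 1.42902.
ΣO = 2.86957; factor = 4/ΣO = 1.39394.
Si apfu = 0.71451 × 1.39394 = 0.996.

0.996 Si apfu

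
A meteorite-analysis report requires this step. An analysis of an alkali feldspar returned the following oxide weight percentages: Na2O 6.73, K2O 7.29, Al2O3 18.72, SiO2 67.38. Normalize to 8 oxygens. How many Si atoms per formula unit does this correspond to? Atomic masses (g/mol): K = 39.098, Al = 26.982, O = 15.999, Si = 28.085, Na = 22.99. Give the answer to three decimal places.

3.011 Si apfu

Na2O: 6.73/61.979 = 0.10859 mol → 0.21718 mol Na, 0.10859 mol O.
K2O: 7.29/94.195 = 0.07739 mol → 0.15478 mol K, 0.07739 mol O.
Al2O3: 18.72/101.961 = 0.18360 mol → 0.36720 mol Al, 0.55080 mol O.
SiO2: 67.38/60.083 = 1.12145 mol → 1.12145 mol Si, 2.24290 mol O.
Total oxygen = 2.97968 mol. Normalization factor = 8/2.97968 = 2.68485.
Si per 8 O = 1.12145 × 2.68485 = 3.011.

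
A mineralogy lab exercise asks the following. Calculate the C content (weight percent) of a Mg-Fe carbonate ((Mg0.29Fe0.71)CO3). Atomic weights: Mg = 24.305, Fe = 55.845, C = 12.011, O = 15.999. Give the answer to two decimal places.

11.26 weight percent

M((Mg0.29Fe0.71)CO3) = 106.706 g/mol.
C contributes 1 × 12.011 = 12.011 g per mole.
12.011/106.706 = 0.1126 → 11.26%.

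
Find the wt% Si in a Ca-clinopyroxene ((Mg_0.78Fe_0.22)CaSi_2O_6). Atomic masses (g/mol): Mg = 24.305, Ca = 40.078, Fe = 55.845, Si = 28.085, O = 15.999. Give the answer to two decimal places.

25.13 weight percent

M((Mg_0.78Fe_0.22)CaSi_2O_6) = 223.486 g/mol.
Si contributes 2 × 28.085 = 56.170 g per mole.
56.170/223.486 = 0.2513 → 25.13%.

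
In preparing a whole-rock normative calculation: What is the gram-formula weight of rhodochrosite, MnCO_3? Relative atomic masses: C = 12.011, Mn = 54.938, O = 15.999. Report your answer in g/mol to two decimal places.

M = 1·54.938 + 1·12.011 + 3·15.999

114.95 g/mol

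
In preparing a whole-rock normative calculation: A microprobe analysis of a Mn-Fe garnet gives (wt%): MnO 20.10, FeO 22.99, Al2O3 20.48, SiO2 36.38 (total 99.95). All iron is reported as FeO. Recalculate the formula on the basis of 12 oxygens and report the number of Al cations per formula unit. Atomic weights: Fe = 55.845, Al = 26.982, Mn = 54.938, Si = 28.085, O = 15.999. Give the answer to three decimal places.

MnO: 20.10/70.937 = 0.28335 mol → 0.28335 mol Mn, 0.28335 mol O.
FeO: 22.99/71.844 = 0.32000 mol → 0.32000 mol Fe, 0.32000 mol O.
Al2O3: 20.48/101.961 = 0.20086 mol → 0.40172 mol Al, 0.60258 mol O.
SiO2: 36.38/60.083 = 0.60550 mol → 0.60550 mol Si, 1.21100 mol O.
Total oxygen = 2.41693 mol. Normalization factor = 12/2.41693 = 4.96498.
Al per 12 O = 0.40172 × 4.96498 = 1.995.

1.995 Al apfu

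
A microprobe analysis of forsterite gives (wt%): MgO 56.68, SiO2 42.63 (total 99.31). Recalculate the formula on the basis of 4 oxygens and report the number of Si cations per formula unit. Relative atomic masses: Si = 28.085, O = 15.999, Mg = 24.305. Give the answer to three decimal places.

1.005 Si apfu

MgO: 56.68/40.304 = 1.40631 mol → 1.40631 mol Mg, 1.40631 mol O.
SiO2: 42.63/60.083 = 0.70952 mol → 0.70952 mol Si, 1.41904 mol O.
Total oxygen = 2.82535 mol. Normalization factor = 4/2.82535 = 1.41575.
Si per 4 O = 0.70952 × 1.41575 = 1.005.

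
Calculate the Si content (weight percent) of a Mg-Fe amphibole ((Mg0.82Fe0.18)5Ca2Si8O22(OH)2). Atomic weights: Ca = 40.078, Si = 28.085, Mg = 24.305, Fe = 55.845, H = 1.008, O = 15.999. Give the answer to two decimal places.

26.72 weight percent

M((Mg0.82Fe0.18)5Ca2Si8O22(OH)2) = 840.739 g/mol.
Si contributes 8 × 28.085 = 224.680 g per mole.
224.680/840.739 = 0.2672 → 26.72%.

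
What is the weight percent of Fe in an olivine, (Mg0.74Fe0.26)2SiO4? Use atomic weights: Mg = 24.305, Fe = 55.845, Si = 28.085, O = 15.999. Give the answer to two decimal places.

Molar mass of (Mg0.74Fe0.26)2SiO4: 1.48*24.305 + 0.52*55.845 + 1*28.085 + 4*15.999 = 157.092 g/mol.
Mass of Fe per formula unit: 0.52 × 55.845 = 29.039 g.
Weight fraction Fe = 29.039 / 157.092 = 0.1849.

18.49 wt%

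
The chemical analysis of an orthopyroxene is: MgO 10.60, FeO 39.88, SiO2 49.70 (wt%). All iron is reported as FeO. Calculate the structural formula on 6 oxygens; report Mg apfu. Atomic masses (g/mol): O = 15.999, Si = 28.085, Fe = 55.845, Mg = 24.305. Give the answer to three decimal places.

0.638 Mg apfu

MgO: 10.60/40.304 = 0.26300 mol → 0.26300 mol Mg, 0.26300 mol O.
FeO: 39.88/71.844 = 0.55509 mol → 0.55509 mol Fe, 0.55509 mol O.
SiO2: 49.70/60.083 = 0.82719 mol → 0.82719 mol Si, 1.65438 mol O.
Total oxygen = 2.47247 mol. Normalization factor = 6/2.47247 = 2.42672.
Mg per 6 O = 0.26300 × 2.42672 = 0.638.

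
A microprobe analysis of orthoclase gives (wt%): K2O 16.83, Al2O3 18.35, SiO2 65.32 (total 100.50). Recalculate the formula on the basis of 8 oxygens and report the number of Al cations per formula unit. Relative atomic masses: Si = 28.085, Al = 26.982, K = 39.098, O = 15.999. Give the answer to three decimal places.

0.995 Al apfu

K2O (M=94.195): mol = 0.17867; K = 0.35734, O = 0.17867.
Al2O3 (M=101.961): mol = 0.17997; Al = 0.35994, O = 0.53991.
SiO2 (M=60.083): mol = 1.08716; Si = 1.08716, O = 2.17432.
ΣO = 2.89290; factor = 8/ΣO = 2.76539.
Al apfu = 0.35994 × 2.76539 = 0.995.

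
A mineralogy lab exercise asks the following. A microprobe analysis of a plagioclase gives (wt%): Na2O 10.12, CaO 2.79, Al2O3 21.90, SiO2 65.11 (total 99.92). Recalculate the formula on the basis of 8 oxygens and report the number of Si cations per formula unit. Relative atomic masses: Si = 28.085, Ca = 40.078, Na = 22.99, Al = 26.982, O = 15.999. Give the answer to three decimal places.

2.866 Si apfu

Na2O: 10.12/61.979 = 0.16328 mol → 0.32656 mol Na, 0.16328 mol O.
CaO: 2.79/56.077 = 0.04975 mol → 0.04975 mol Ca, 0.04975 mol O.
Al2O3: 21.90/101.961 = 0.21479 mol → 0.42958 mol Al, 0.64437 mol O.
SiO2: 65.11/60.083 = 1.08367 mol → 1.08367 mol Si, 2.16734 mol O.
Total oxygen = 3.02474 mol. Normalization factor = 8/3.02474 = 2.64486.
Si per 8 O = 1.08367 × 2.64486 = 2.866.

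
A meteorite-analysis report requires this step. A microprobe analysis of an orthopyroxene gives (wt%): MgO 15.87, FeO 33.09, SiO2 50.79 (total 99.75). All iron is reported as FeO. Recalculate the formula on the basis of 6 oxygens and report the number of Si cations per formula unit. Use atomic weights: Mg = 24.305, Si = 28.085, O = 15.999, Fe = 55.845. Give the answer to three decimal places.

1.993 Si apfu

MgO: 15.87/40.304 = 0.39376 mol → 0.39376 mol Mg, 0.39376 mol O.
FeO: 33.09/71.844 = 0.46058 mol → 0.46058 mol Fe, 0.46058 mol O.
SiO2: 50.79/60.083 = 0.84533 mol → 0.84533 mol Si, 1.69066 mol O.
Total oxygen = 2.54500 mol. Normalization factor = 6/2.54500 = 2.35756.
Si per 6 O = 0.84533 × 2.35756 = 1.993.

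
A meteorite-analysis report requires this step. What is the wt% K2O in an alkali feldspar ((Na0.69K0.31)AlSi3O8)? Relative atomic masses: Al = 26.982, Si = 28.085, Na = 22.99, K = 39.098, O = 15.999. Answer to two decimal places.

5.46 wt%

M((Na0.69K0.31)AlSi3O8) = 267.212 g/mol; M(K2O) = 94.195 g/mol.
Moles K2O per formula unit = 0.31 K ÷ 2 = 0.1550.
K2O fraction = (0.1550 × 94.195) / 267.212 = 14.600/267.212 = 0.0546.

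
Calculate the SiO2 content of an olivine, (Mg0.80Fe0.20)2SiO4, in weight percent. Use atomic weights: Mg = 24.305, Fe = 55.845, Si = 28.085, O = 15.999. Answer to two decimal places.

Molar mass of (Mg0.80Fe0.20)2SiO4 = 1.60·24.305 + 0.40·55.845 + 1·28.085 + 4·15.999 = 153.307 g/mol.
Each formula unit contains 1 Si, equivalent to 1/1 = 1.0000 mol SiO2.
M(SiO2) = 1×28.085 + 2×15.999 = 60.083 g/mol.
Mass of SiO2 per formula unit = 1.0000 × 60.083 = 60.083 g.
SiO2 wt% = 60.083 / 153.307 × 100 = 39.19%.

39.19 wt%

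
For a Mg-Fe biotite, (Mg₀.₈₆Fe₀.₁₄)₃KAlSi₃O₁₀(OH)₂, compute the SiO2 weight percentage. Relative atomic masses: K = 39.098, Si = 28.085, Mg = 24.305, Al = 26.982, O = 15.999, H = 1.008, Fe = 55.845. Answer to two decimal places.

41.87 wt%

M((Mg₀.₈₆Fe₀.₁₄)₃KAlSi₃O₁₀(OH)₂) = 430.501 g/mol; M(SiO2) = 60.083 g/mol.
Moles SiO2 per formula unit = 3 Si ÷ 1 = 3.0000.
SiO2 fraction = (3.0000 × 60.083) / 430.501 = 180.249/430.501 = 0.4187.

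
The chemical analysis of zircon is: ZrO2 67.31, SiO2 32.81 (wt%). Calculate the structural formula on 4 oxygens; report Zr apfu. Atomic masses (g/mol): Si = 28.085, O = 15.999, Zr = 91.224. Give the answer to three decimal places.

1.000 Zr apfu

ZrO2 (M=123.222): mol = 0.54625; Zr = 0.54625, O = 1.09250.
SiO2 (M=60.083): mol = 0.54608; Si = 0.54608, O = 1.09216.
ΣO = 2.18466; factor = 4/ΣO = 1.83095.
Zr apfu = 0.54625 × 1.83095 = 1.000.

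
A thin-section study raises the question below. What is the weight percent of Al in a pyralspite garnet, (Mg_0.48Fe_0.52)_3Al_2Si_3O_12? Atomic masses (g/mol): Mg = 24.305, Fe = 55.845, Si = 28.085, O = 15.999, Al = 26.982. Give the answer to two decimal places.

M((Mg_0.48Fe_0.52)_3Al_2Si_3O_12) = 452.324 g/mol.
Al contributes 2 × 26.982 = 53.964 g per mole.
53.964/452.324 = 0.1193 → 11.93%.

11.93 wt%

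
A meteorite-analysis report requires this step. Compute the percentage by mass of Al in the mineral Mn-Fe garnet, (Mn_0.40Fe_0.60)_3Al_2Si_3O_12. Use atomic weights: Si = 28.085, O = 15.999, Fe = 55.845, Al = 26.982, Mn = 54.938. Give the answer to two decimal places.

Molar mass of (Mn_0.40Fe_0.60)_3Al_2Si_3O_12: 1.20×54.938 + 1.80×55.845 + 2×26.982 + 3×28.085 + 12×15.999 = 496.654 g/mol.
Mass of Al per formula unit: 2 × 26.982 = 53.964 g.
Weight fraction Al = 53.964 / 496.654 = 0.1087.

10.87 mass %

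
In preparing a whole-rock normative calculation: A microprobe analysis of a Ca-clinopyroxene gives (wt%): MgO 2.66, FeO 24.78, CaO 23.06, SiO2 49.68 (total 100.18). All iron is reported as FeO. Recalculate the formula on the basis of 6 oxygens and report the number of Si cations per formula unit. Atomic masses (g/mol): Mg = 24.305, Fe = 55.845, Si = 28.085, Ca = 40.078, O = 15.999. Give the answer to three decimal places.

2.66 wt% MgO ÷ 40.304 g/mol = 0.06600 mol, giving 0.06600 Mg and 0.06600 O.
24.78 wt% FeO ÷ 71.844 g/mol = 0.34491 mol, giving 0.34491 Fe and 0.34491 O.
23.06 wt% CaO ÷ 56.077 g/mol = 0.41122 mol, giving 0.41122 Ca and 0.41122 O.
49.68 wt% SiO2 ÷ 60.083 g/mol = 0.82686 mol, giving 0.82686 Si and 1.65372 O.
Oxygen sums to 2.47585; scaling by 6/2.47585 = 2.42341 puts the formula on 6 O.
Si: 0.82686 × 2.42341 = 2.004 atoms per formula unit.

2.004 Si apfu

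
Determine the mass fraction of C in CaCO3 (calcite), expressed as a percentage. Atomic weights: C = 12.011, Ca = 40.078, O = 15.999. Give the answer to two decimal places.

12.00 weight percent

Formula mass = 1*40.078 + 1*12.011 + 3*15.999 = 100.086 g/mol, of which 12.011 g is C.
So C makes up 12.011/100.086 = 0.1200 of the mass, i.e. 12.00%.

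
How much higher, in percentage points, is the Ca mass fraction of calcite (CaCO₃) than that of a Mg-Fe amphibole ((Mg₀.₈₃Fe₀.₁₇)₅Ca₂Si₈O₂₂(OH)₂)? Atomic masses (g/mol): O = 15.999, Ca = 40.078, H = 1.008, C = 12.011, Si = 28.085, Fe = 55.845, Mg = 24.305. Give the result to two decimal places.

30.49 percentage points

Ca in CaCO₃: molar mass 100.086 g/mol; 1×40.078 = 40.078 g → 40.04 wt%.
Ca in (Mg₀.₈₃Fe₀.₁₇)₅Ca₂Si₈O₂₂(OH)₂: molar mass 839.162 g/mol; 2×40.078 = 80.156 g → 9.55 wt%.
Difference = 40.04 − 9.55 = 30.49 percentage points.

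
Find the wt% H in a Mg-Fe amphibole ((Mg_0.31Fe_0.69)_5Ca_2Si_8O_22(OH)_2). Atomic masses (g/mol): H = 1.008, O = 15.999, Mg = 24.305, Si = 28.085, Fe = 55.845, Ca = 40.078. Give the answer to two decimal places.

M((Mg_0.31Fe_0.69)_5Ca_2Si_8O_22(OH)_2) = 921.166 g/mol.
H contributes 2 × 1.008 = 2.016 g per mole.
2.016/921.166 = 0.0022 → 0.22%.

0.22 mass %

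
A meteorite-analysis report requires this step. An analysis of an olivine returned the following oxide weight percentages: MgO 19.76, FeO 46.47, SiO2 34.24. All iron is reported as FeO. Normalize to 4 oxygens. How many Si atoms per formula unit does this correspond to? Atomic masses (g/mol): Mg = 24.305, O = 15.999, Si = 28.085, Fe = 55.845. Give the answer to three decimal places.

1.001 Si apfu

MgO: 19.76/40.304 = 0.49027 mol → 0.49027 mol Mg, 0.49027 mol O.
FeO: 46.47/71.844 = 0.64682 mol → 0.64682 mol Fe, 0.64682 mol O.
SiO2: 34.24/60.083 = 0.56988 mol → 0.56988 mol Si, 1.13976 mol O.
Total oxygen = 2.27685 mol. Normalization factor = 4/2.27685 = 1.75681.
Si per 4 O = 0.56988 × 1.75681 = 1.001.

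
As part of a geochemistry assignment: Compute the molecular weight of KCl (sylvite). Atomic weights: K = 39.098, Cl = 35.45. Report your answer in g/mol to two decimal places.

K: 1 × 39.098 = 39.0980
Cl: 1 × 35.45 = 35.4500
Summing the contributions gives the formula mass.

74.55 g/mol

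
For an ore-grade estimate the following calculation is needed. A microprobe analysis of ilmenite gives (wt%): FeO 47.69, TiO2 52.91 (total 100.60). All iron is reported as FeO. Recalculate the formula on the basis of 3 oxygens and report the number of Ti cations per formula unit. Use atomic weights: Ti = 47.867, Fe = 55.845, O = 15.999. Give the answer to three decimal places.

0.999 Ti apfu

FeO: 47.69/71.844 = 0.66380 mol → 0.66380 mol Fe, 0.66380 mol O.
TiO2: 52.91/79.865 = 0.66249 mol → 0.66249 mol Ti, 1.32498 mol O.
Total oxygen = 1.98878 mol. Normalization factor = 3/1.98878 = 1.50846.
Ti per 3 O = 0.66249 × 1.50846 = 0.999.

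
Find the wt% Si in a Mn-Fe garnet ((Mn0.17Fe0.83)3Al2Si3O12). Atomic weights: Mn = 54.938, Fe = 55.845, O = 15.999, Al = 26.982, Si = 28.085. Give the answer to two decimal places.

Formula mass = 0.51·54.938 + 2.49·55.845 + 2·26.982 + 3·28.085 + 12·15.999 = 497.279 g/mol, of which 84.255 g is Si.
So Si makes up 84.255/497.279 = 0.1694 of the mass, i.e. 16.94%.

16.94 mass %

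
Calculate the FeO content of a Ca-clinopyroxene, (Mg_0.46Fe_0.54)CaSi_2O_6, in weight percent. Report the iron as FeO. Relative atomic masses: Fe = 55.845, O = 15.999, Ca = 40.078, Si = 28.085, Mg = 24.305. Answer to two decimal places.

16.61 wt%

Molar mass of (Mg_0.46Fe_0.54)CaSi_2O_6 = 0.46*24.305 + 0.54*55.845 + 1*40.078 + 2*28.085 + 6*15.999 = 233.579 g/mol.
Each formula unit contains 0.54 Fe, equivalent to 0.54/1 = 0.5400 mol FeO.
M(FeO) = 1×55.845 + 1×15.999 = 71.844 g/mol.
Mass of FeO per formula unit = 0.5400 × 71.844 = 38.796 g.
FeO wt% = 38.796 / 233.579 × 100 = 16.61%.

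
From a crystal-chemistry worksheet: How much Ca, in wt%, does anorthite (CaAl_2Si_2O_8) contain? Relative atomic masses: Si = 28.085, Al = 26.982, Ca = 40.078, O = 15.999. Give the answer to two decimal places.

14.41 wt%

M(CaAl_2Si_2O_8) = 278.204 g/mol.
Ca contributes 1 × 40.078 = 40.078 g per mole.
40.078/278.204 = 0.1441 → 14.41%.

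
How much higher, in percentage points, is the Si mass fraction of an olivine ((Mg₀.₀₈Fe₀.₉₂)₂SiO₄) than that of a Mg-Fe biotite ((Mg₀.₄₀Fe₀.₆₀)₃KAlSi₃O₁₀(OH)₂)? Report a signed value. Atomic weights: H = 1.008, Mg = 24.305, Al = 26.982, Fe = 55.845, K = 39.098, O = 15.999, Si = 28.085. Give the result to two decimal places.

Si in (Mg₀.₀₈Fe₀.₉₂)₂SiO₄: molar mass 198.725 g/mol; 1×28.085 = 28.085 g → 14.13 wt%.
Si in (Mg₀.₄₀Fe₀.₆₀)₃KAlSi₃O₁₀(OH)₂: molar mass 474.026 g/mol; 3×28.085 = 84.255 g → 17.77 wt%.
Difference = 14.13 − 17.77 = -3.64 percentage points.

-3.64 percentage points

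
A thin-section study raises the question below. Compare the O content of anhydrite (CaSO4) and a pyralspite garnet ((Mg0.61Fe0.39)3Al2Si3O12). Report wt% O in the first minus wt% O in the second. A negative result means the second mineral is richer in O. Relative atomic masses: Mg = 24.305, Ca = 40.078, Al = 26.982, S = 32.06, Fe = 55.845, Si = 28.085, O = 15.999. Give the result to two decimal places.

First mineral: 63.996 g O in 136.134 g formula = 47.01 wt% O.
Second mineral: 191.988 g O in 440.024 g formula = 43.63 wt% O.
47.01% − 43.63% gives a difference of 3.38 percentage points.

3.38 percentage points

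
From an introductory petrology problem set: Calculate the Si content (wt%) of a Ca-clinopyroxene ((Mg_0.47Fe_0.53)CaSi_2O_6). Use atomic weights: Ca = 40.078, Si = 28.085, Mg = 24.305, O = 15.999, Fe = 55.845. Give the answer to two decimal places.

Molar mass of (Mg_0.47Fe_0.53)CaSi_2O_6: 0.47·24.305 + 0.53·55.845 + 1·40.078 + 2·28.085 + 6·15.999 = 233.263 g/mol.
Mass of Si per formula unit: 2 × 28.085 = 56.170 g.
Weight fraction Si = 56.170 / 233.263 = 0.2408.

24.08 wt%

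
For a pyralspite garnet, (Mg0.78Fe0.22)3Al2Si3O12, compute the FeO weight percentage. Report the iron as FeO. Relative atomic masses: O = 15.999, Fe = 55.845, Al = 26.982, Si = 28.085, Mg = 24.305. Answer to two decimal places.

M((Mg0.78Fe0.22)3Al2Si3O12) = 423.938 g/mol; M(FeO) = 71.844 g/mol.
Moles FeO per formula unit = 0.66 Fe ÷ 1 = 0.6600.
FeO fraction = (0.6600 × 71.844) / 423.938 = 47.417/423.938 = 0.1118.

11.18 wt%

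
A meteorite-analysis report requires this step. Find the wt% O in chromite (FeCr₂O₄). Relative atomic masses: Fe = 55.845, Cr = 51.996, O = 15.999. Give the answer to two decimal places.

M(FeCr₂O₄) = 223.833 g/mol.
O contributes 4 × 15.999 = 63.996 g per mole.
63.996/223.833 = 0.2859 → 28.59%.

28.59 mass %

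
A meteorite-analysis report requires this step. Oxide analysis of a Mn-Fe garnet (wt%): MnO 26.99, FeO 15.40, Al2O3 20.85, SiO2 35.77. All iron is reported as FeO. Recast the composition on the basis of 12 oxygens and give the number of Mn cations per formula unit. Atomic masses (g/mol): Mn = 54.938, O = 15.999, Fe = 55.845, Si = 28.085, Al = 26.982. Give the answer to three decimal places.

1.903 Mn apfu

MnO (M=70.937): mol = 0.38048; Mn = 0.38048, O = 0.38048.
FeO (M=71.844): mol = 0.21435; Fe = 0.21435, O = 0.21435.
Al2O3 (M=101.961): mol = 0.20449; Al = 0.40898, O = 0.61347.
SiO2 (M=60.083): mol = 0.59534; Si = 0.59534, O = 1.19068.
ΣO = 2.39898; factor = 12/ΣO = 5.00213.
Mn apfu = 0.38048 × 5.00213 = 1.903.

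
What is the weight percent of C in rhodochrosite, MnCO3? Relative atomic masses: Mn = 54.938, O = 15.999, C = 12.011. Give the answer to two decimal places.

Formula mass = 1·54.938 + 1·12.011 + 3·15.999 = 114.946 g/mol, of which 12.011 g is C.
So C makes up 12.011/114.946 = 0.1045 of the mass, i.e. 10.45%.

10.45 weight percent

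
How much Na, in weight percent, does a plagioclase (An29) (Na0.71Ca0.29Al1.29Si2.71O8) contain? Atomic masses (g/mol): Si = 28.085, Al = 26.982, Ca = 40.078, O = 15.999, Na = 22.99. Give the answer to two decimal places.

6.12 weight percent

Molar mass of Na0.71Ca0.29Al1.29Si2.71O8: 0.71×22.99 + 0.29×40.078 + 1.29×26.982 + 2.71×28.085 + 8×15.999 = 266.855 g/mol.
Mass of Na per formula unit: 0.71 × 22.99 = 16.323 g.
Weight fraction Na = 16.323 / 266.855 = 0.0612.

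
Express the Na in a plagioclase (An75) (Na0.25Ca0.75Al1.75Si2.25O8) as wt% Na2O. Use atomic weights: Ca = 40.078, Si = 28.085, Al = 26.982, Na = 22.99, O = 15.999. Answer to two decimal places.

Molar mass of Na0.25Ca0.75Al1.75Si2.25O8 = 0.25·22.99 + 0.75·40.078 + 1.75·26.982 + 2.25·28.085 + 8·15.999 = 274.208 g/mol.
Each formula unit contains 0.25 Na, equivalent to 0.25/2 = 0.1250 mol Na2O.
M(Na2O) = 2×22.99 + 1×15.999 = 61.979 g/mol.
Mass of Na2O per formula unit = 0.1250 × 61.979 = 7.747 g.
Na2O wt% = 7.747 / 274.208 × 100 = 2.83%.

2.83 wt%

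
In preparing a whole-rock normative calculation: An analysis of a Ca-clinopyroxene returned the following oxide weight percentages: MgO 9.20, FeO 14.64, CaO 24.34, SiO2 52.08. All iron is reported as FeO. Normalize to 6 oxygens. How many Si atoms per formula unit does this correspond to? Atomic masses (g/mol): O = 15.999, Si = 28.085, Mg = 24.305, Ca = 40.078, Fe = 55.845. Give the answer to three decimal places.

2.001 Si apfu

MgO (M=40.304): mol = 0.22827; Mg = 0.22827, O = 0.22827.
FeO (M=71.844): mol = 0.20377; Fe = 0.20377, O = 0.20377.
CaO (M=56.077): mol = 0.43405; Ca = 0.43405, O = 0.43405.
SiO2 (M=60.083): mol = 0.86680; Si = 0.86680, O = 1.73360.
ΣO = 2.59969; factor = 6/ΣO = 2.30797.
Si apfu = 0.86680 × 2.30797 = 2.001.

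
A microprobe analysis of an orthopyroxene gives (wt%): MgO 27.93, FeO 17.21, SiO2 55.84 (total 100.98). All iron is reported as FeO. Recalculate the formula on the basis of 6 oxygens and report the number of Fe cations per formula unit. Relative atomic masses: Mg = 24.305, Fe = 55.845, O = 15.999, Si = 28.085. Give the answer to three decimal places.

0.515 Fe apfu

MgO (M=40.304): mol = 0.69298; Mg = 0.69298, O = 0.69298.
FeO (M=71.844): mol = 0.23955; Fe = 0.23955, O = 0.23955.
SiO2 (M=60.083): mol = 0.92938; Si = 0.92938, O = 1.85876.
ΣO = 2.79129; factor = 6/ΣO = 2.14954.
Fe apfu = 0.23955 × 2.14954 = 0.515.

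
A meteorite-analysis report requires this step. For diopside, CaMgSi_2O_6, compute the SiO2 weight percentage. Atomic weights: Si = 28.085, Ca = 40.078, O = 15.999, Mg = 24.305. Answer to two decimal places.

55.49 wt%

M(CaMgSi_2O_6) = 216.547 g/mol; M(SiO2) = 60.083 g/mol.
Moles SiO2 per formula unit = 2 Si ÷ 1 = 2.0000.
SiO2 fraction = (2.0000 × 60.083) / 216.547 = 120.166/216.547 = 0.5549.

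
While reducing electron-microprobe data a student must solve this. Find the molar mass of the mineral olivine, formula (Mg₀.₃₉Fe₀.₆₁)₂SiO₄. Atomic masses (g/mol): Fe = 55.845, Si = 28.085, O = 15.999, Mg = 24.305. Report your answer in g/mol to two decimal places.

Mg: 0.78 × 24.305 = 18.9579
Fe: 1.22 × 55.845 = 68.1309
Si: 1 × 28.085 = 28.0850
O: 4 × 15.999 = 63.9960
Summing the contributions gives the formula mass.

179.17 g/mol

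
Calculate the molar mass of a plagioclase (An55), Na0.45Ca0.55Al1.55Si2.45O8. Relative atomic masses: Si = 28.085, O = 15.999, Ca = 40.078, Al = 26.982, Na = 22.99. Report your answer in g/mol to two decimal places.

The formula mass is the sum 0.45(22.99) + 0.55(40.078) + 1.55(26.982) + 2.45(28.085) + 8(15.999).

271.01 g/mol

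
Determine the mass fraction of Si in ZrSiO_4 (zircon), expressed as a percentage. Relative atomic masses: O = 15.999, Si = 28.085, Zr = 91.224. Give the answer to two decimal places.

Molar mass of ZrSiO_4: 1*91.224 + 1*28.085 + 4*15.999 = 183.305 g/mol.
Mass of Si per formula unit: 1 × 28.085 = 28.085 g.
Weight fraction Si = 28.085 / 183.305 = 0.1532.

15.32 wt%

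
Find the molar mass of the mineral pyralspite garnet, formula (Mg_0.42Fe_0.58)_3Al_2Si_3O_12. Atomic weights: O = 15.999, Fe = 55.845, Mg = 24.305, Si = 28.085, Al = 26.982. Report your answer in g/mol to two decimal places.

M = 1.26·24.305 + 1.74·55.845 + 2·26.982 + 3·28.085 + 12·15.999

458.00 g/mol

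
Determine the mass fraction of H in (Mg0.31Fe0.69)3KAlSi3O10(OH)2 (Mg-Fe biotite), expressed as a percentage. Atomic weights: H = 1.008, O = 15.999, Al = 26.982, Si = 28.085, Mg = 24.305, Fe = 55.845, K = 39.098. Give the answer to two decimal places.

Formula mass = 0.93×24.305 + 2.07×55.845 + 1×39.098 + 1×26.982 + 3×28.085 + 12×15.999 + 2×1.008 = 482.542 g/mol, of which 2.016 g is H.
So H makes up 2.016/482.542 = 0.0042 of the mass, i.e. 0.42%.

0.42 mass %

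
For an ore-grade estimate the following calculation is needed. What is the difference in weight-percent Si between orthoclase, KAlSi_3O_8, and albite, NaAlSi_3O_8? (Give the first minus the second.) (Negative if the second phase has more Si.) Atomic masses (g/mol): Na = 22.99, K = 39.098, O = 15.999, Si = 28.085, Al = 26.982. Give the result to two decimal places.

First mineral: 84.255 g Si in 278.327 g formula = 30.27 wt% Si.
Second mineral: 84.255 g Si in 262.219 g formula = 32.13 wt% Si.
30.27% − 32.13% gives a difference of -1.86 percentage points.

-1.86 percentage points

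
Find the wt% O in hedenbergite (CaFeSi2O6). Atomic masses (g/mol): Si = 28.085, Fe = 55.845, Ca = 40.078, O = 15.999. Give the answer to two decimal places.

38.69 weight percent

Formula mass = 1·40.078 + 1·55.845 + 2·28.085 + 6·15.999 = 248.087 g/mol, of which 95.994 g is O.
So O makes up 95.994/248.087 = 0.3869 of the mass, i.e. 38.69%.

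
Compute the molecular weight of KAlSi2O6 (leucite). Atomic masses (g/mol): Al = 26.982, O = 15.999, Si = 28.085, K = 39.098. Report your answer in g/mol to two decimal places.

218.24 g/mol

The formula mass is the sum 1*39.098 + 1*26.982 + 2*28.085 + 6*15.999.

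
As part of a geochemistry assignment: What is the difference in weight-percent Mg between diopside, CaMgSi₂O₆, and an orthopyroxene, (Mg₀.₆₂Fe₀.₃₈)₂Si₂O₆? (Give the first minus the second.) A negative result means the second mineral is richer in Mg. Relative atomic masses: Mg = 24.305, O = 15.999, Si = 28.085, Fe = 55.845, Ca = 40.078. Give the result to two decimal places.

M(CaMgSi₂O₆) = 216.547 g/mol, so wt% Mg = 24.305/216.547 × 100 = 11.22%.
M((Mg₀.₆₂Fe₀.₃₈)₂Si₂O₆) = 224.744 g/mol, so wt% Mg = 30.138/224.744 × 100 = 13.41%.
11.22 − 13.41 = -2.19 pp.

-2.19 percentage points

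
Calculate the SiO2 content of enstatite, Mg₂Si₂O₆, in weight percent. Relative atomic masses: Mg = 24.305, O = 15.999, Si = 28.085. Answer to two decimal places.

Formula mass = 200.774 g/mol.
2 Si → 2.0000 mol SiO2 per formula unit; M(SiO2) = 60.083, so SiO2 mass = 120.166 g.
120.166/200.774 × 100 = 59.85 wt%.

59.85 wt%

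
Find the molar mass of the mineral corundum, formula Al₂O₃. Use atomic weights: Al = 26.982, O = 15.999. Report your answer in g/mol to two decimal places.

Al: 2 × 26.982 = 53.9640
O: 3 × 15.999 = 47.9970
Summing the contributions gives the formula mass.

101.96 g/mol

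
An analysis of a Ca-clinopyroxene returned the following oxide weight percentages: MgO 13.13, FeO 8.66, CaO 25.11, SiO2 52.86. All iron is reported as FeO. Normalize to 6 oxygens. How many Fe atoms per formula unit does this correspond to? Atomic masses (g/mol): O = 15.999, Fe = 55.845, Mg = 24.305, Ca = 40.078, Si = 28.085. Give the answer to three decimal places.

0.273 Fe apfu

MgO: 13.13/40.304 = 0.32577 mol → 0.32577 mol Mg, 0.32577 mol O.
FeO: 8.66/71.844 = 0.12054 mol → 0.12054 mol Fe, 0.12054 mol O.
CaO: 25.11/56.077 = 0.44778 mol → 0.44778 mol Ca, 0.44778 mol O.
SiO2: 52.86/60.083 = 0.87978 mol → 0.87978 mol Si, 1.75956 mol O.
Total oxygen = 2.65365 mol. Normalization factor = 6/2.65365 = 2.26104.
Fe per 6 O = 0.12054 × 2.26104 = 0.273.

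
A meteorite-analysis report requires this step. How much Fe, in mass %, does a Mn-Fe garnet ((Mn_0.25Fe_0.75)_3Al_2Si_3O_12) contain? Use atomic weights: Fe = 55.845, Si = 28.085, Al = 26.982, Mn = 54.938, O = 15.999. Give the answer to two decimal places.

M((Mn_0.25Fe_0.75)_3Al_2Si_3O_12) = 497.062 g/mol.
Fe contributes 2.25 × 55.845 = 125.651 g per mole.
125.651/497.062 = 0.2528 → 25.28%.

25.28 mass %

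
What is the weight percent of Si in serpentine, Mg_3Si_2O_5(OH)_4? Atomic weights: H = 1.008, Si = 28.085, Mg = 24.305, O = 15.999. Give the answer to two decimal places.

20.27 wt%

Molar mass of Mg_3Si_2O_5(OH)_4: 3×24.305 + 2×28.085 + 9×15.999 + 4×1.008 = 277.108 g/mol.
Mass of Si per formula unit: 2 × 28.085 = 56.170 g.
Weight fraction Si = 56.170 / 277.108 = 0.2027.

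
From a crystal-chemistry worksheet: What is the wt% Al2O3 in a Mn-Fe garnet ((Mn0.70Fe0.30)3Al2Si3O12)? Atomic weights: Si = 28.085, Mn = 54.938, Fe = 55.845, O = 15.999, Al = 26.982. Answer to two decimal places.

M((Mn0.70Fe0.30)3Al2Si3O12) = 495.837 g/mol; M(Al2O3) = 101.961 g/mol.
Moles Al2O3 per formula unit = 2 Al ÷ 2 = 1.0000.
Al2O3 fraction = (1.0000 × 101.961) / 495.837 = 101.961/495.837 = 0.2056.

20.56 wt%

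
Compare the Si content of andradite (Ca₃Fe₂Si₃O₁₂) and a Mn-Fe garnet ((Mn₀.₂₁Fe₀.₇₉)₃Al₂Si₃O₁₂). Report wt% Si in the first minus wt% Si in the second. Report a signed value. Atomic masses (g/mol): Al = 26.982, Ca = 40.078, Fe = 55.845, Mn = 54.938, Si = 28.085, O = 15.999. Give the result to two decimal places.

-0.37 percentage points

M(Ca₃Fe₂Si₃O₁₂) = 508.167 g/mol, so wt% Si = 84.255/508.167 × 100 = 16.58%.
M((Mn₀.₂₁Fe₀.₇₉)₃Al₂Si₃O₁₂) = 497.171 g/mol, so wt% Si = 84.255/497.171 × 100 = 16.95%.
16.58 − 16.95 = -0.37 pp.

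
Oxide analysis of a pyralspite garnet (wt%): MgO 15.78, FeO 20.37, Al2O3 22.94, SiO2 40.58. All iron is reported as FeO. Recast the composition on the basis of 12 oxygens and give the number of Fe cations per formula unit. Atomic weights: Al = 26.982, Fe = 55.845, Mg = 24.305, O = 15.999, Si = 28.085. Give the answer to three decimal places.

MgO (M=40.304): mol = 0.39152; Mg = 0.39152, O = 0.39152.
FeO (M=71.844): mol = 0.28353; Fe = 0.28353, O = 0.28353.
Al2O3 (M=101.961): mol = 0.22499; Al = 0.44998, O = 0.67497.
SiO2 (M=60.083): mol = 0.67540; Si = 0.67540, O = 1.35080.
ΣO = 2.70082; factor = 12/ΣO = 4.44310.
Fe apfu = 0.28353 × 4.44310 = 1.260.

1.260 Fe apfu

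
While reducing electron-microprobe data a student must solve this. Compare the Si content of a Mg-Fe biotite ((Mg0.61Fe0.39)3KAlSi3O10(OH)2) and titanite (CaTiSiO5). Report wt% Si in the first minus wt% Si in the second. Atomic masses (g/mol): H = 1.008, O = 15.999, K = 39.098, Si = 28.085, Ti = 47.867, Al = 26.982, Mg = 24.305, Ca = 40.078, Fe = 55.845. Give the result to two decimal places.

Si in (Mg0.61Fe0.39)3KAlSi3O10(OH)2: molar mass 454.156 g/mol; 3×28.085 = 84.255 g → 18.55 wt%.
Si in CaTiSiO5: molar mass 196.025 g/mol; 1×28.085 = 28.085 g → 14.33 wt%.
Difference = 18.55 − 14.33 = 4.22 percentage points.

4.22 percentage points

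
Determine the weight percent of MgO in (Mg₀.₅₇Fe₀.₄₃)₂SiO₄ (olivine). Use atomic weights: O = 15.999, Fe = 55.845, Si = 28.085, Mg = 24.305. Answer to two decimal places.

27.38 wt%

Molar mass of (Mg₀.₅₇Fe₀.₄₃)₂SiO₄ = 1.14×24.305 + 0.86×55.845 + 1×28.085 + 4×15.999 = 167.815 g/mol.
Each formula unit contains 1.14 Mg, equivalent to 1.14/1 = 1.1400 mol MgO.
M(MgO) = 1×24.305 + 1×15.999 = 40.304 g/mol.
Mass of MgO per formula unit = 1.1400 × 40.304 = 45.947 g.
MgO wt% = 45.947 / 167.815 × 100 = 27.38%.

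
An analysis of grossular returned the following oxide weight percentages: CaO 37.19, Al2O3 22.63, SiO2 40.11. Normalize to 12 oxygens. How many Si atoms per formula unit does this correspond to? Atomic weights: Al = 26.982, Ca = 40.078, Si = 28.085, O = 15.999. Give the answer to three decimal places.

3.007 Si apfu

CaO: 37.19/56.077 = 0.66320 mol → 0.66320 mol Ca, 0.66320 mol O.
Al2O3: 22.63/101.961 = 0.22195 mol → 0.44390 mol Al, 0.66585 mol O.
SiO2: 40.11/60.083 = 0.66758 mol → 0.66758 mol Si, 1.33516 mol O.
Total oxygen = 2.66421 mol. Normalization factor = 12/2.66421 = 4.50415.
Si per 12 O = 0.66758 × 4.50415 = 3.007.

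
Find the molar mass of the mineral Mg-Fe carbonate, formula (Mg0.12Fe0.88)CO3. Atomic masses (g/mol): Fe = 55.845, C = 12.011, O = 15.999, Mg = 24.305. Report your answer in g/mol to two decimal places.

Mg: 0.12 × 24.305 = 2.9166
Fe: 0.88 × 55.845 = 49.1436
C: 1 × 12.011 = 12.0110
O: 3 × 15.999 = 47.9970
Summing the contributions gives the formula mass.

112.07 g/mol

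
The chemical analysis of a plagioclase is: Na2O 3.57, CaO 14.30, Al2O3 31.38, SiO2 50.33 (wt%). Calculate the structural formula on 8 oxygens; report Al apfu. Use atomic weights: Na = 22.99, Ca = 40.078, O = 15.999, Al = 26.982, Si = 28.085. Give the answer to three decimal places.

Na2O: 3.57/61.979 = 0.05760 mol → 0.11520 mol Na, 0.05760 mol O.
CaO: 14.30/56.077 = 0.25501 mol → 0.25501 mol Ca, 0.25501 mol O.
Al2O3: 31.38/101.961 = 0.30776 mol → 0.61552 mol Al, 0.92328 mol O.
SiO2: 50.33/60.083 = 0.83767 mol → 0.83767 mol Si, 1.67534 mol O.
Total oxygen = 2.91123 mol. Normalization factor = 8/2.91123 = 2.74798.
Al per 8 O = 0.61552 × 2.74798 = 1.691.

1.691 Al apfu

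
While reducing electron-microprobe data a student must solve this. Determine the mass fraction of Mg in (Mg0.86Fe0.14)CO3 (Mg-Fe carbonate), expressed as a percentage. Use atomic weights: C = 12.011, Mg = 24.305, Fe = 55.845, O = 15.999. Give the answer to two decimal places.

23.56 weight percent

Formula mass = 0.86×24.305 + 0.14×55.845 + 1×12.011 + 3×15.999 = 88.729 g/mol, of which 20.902 g is Mg.
So Mg makes up 20.902/88.729 = 0.2356 of the mass, i.e. 23.56%.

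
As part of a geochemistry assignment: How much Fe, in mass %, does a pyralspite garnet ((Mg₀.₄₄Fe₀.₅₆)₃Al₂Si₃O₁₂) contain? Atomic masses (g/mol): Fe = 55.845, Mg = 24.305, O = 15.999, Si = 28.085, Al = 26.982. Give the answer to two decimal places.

20.57 mass %

M((Mg₀.₄₄Fe₀.₅₆)₃Al₂Si₃O₁₂) = 456.109 g/mol.
Fe contributes 1.68 × 55.845 = 93.820 g per mole.
93.820/456.109 = 0.2057 → 20.57%.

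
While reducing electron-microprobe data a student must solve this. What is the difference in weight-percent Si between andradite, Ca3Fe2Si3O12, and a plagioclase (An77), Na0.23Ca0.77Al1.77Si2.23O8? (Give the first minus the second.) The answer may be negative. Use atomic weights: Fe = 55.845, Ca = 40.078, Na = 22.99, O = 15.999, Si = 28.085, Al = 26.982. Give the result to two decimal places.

M(Ca3Fe2Si3O12) = 508.167 g/mol, so wt% Si = 84.255/508.167 × 100 = 16.58%.
M(Na0.23Ca0.77Al1.77Si2.23O8) = 274.527 g/mol, so wt% Si = 62.630/274.527 × 100 = 22.81%.
16.58 − 22.81 = -6.23 pp.

-6.23 percentage points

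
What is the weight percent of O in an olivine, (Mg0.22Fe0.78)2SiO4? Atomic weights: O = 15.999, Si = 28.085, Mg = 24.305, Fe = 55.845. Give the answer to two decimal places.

33.70 weight percent

Formula mass = 0.44×24.305 + 1.56×55.845 + 1×28.085 + 4×15.999 = 189.893 g/mol, of which 63.996 g is O.
So O makes up 63.996/189.893 = 0.3370 of the mass, i.e. 33.70%.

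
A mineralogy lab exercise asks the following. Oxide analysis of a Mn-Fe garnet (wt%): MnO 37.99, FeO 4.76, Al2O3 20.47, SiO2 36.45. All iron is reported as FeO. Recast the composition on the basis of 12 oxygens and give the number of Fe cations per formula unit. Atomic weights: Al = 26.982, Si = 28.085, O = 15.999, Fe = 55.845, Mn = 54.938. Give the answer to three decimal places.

0.329 Fe apfu

MnO: 37.99/70.937 = 0.53555 mol → 0.53555 mol Mn, 0.53555 mol O.
FeO: 4.76/71.844 = 0.06625 mol → 0.06625 mol Fe, 0.06625 mol O.
Al2O3: 20.47/101.961 = 0.20076 mol → 0.40152 mol Al, 0.60228 mol O.
SiO2: 36.45/60.083 = 0.60666 mol → 0.60666 mol Si, 1.21332 mol O.
Total oxygen = 2.41740 mol. Normalization factor = 12/2.41740 = 4.96401.
Fe per 12 O = 0.06625 × 4.96401 = 0.329.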